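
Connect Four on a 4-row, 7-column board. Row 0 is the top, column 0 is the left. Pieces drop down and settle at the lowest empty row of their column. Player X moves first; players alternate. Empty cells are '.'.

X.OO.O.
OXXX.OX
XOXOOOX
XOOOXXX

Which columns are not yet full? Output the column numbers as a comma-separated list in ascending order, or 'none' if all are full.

col 0: top cell = 'X' → FULL
col 1: top cell = '.' → open
col 2: top cell = 'O' → FULL
col 3: top cell = 'O' → FULL
col 4: top cell = '.' → open
col 5: top cell = 'O' → FULL
col 6: top cell = '.' → open

Answer: 1,4,6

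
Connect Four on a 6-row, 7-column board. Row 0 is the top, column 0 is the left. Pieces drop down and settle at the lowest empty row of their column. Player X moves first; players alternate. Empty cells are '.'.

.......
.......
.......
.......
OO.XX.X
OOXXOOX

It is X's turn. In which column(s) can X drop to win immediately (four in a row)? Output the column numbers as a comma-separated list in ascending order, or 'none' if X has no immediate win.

col 0: drop X → no win
col 1: drop X → no win
col 2: drop X → no win
col 3: drop X → no win
col 4: drop X → no win
col 5: drop X → WIN!
col 6: drop X → no win

Answer: 5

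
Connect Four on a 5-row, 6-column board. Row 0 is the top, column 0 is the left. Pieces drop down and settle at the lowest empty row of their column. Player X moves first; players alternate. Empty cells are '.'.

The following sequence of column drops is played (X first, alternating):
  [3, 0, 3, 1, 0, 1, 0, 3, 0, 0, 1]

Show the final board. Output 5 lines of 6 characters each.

Answer: O.....
X.....
XX.O..
XO.X..
OO.X..

Derivation:
Move 1: X drops in col 3, lands at row 4
Move 2: O drops in col 0, lands at row 4
Move 3: X drops in col 3, lands at row 3
Move 4: O drops in col 1, lands at row 4
Move 5: X drops in col 0, lands at row 3
Move 6: O drops in col 1, lands at row 3
Move 7: X drops in col 0, lands at row 2
Move 8: O drops in col 3, lands at row 2
Move 9: X drops in col 0, lands at row 1
Move 10: O drops in col 0, lands at row 0
Move 11: X drops in col 1, lands at row 2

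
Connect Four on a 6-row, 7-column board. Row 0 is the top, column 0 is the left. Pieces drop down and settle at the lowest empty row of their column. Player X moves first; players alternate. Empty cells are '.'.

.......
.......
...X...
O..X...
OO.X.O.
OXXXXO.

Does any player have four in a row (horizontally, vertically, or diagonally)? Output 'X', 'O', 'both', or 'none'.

X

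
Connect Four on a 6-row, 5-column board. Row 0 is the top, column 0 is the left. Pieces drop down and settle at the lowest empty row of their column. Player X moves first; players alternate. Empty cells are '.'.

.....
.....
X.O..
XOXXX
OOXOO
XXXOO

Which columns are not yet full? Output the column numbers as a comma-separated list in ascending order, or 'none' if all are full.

Answer: 0,1,2,3,4

Derivation:
col 0: top cell = '.' → open
col 1: top cell = '.' → open
col 2: top cell = '.' → open
col 3: top cell = '.' → open
col 4: top cell = '.' → open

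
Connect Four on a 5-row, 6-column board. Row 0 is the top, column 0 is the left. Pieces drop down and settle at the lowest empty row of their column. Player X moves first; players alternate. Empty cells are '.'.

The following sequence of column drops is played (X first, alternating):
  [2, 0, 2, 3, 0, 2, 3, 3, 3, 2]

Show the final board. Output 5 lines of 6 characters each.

Move 1: X drops in col 2, lands at row 4
Move 2: O drops in col 0, lands at row 4
Move 3: X drops in col 2, lands at row 3
Move 4: O drops in col 3, lands at row 4
Move 5: X drops in col 0, lands at row 3
Move 6: O drops in col 2, lands at row 2
Move 7: X drops in col 3, lands at row 3
Move 8: O drops in col 3, lands at row 2
Move 9: X drops in col 3, lands at row 1
Move 10: O drops in col 2, lands at row 1

Answer: ......
..OX..
..OO..
X.XX..
O.XO..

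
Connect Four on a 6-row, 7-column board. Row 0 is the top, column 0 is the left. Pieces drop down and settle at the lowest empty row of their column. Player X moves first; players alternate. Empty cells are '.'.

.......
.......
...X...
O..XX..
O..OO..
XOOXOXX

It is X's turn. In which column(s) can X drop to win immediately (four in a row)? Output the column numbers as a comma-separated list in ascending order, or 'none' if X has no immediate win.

Answer: 5

Derivation:
col 0: drop X → no win
col 1: drop X → no win
col 2: drop X → no win
col 3: drop X → no win
col 4: drop X → no win
col 5: drop X → WIN!
col 6: drop X → no win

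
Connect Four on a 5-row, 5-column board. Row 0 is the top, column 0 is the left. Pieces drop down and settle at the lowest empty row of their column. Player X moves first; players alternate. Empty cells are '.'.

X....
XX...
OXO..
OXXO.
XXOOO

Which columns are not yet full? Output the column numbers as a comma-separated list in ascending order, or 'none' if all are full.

Answer: 1,2,3,4

Derivation:
col 0: top cell = 'X' → FULL
col 1: top cell = '.' → open
col 2: top cell = '.' → open
col 3: top cell = '.' → open
col 4: top cell = '.' → open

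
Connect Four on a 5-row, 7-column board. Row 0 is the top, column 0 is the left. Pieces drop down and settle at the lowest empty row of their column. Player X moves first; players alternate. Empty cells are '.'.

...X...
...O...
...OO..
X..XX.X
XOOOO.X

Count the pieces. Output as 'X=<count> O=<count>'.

X=7 O=7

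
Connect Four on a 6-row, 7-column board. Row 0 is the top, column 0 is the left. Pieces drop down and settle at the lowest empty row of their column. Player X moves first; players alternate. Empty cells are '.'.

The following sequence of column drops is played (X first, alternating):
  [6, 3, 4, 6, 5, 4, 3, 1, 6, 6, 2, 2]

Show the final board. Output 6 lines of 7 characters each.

Answer: .......
.......
......O
......X
..OXO.O
.OXOXXX

Derivation:
Move 1: X drops in col 6, lands at row 5
Move 2: O drops in col 3, lands at row 5
Move 3: X drops in col 4, lands at row 5
Move 4: O drops in col 6, lands at row 4
Move 5: X drops in col 5, lands at row 5
Move 6: O drops in col 4, lands at row 4
Move 7: X drops in col 3, lands at row 4
Move 8: O drops in col 1, lands at row 5
Move 9: X drops in col 6, lands at row 3
Move 10: O drops in col 6, lands at row 2
Move 11: X drops in col 2, lands at row 5
Move 12: O drops in col 2, lands at row 4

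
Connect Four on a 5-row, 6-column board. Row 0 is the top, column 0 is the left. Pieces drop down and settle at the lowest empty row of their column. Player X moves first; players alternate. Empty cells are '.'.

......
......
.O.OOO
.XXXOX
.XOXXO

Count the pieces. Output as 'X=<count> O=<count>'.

X=7 O=7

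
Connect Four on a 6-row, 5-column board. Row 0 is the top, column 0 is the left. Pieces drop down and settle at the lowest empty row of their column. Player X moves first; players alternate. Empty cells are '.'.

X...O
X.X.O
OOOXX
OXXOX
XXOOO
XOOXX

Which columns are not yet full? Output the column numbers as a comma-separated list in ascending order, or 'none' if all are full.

Answer: 1,2,3

Derivation:
col 0: top cell = 'X' → FULL
col 1: top cell = '.' → open
col 2: top cell = '.' → open
col 3: top cell = '.' → open
col 4: top cell = 'O' → FULL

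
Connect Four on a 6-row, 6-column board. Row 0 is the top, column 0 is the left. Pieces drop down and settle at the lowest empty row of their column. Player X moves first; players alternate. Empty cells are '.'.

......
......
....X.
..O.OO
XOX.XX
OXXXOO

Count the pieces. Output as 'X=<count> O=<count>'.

X=8 O=7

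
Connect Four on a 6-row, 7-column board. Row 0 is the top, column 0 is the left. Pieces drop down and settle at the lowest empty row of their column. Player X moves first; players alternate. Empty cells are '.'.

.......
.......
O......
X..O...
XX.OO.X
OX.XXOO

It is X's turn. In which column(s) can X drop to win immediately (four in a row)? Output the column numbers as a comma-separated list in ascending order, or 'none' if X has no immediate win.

col 0: drop X → no win
col 1: drop X → no win
col 2: drop X → WIN!
col 3: drop X → no win
col 4: drop X → no win
col 5: drop X → no win
col 6: drop X → no win

Answer: 2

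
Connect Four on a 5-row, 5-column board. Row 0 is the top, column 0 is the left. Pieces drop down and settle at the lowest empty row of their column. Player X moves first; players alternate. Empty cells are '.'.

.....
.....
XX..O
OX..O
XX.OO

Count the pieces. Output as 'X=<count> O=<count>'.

X=5 O=5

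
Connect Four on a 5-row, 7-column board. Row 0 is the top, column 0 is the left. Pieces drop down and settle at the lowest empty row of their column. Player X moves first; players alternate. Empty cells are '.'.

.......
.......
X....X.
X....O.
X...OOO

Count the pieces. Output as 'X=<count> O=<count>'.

X=4 O=4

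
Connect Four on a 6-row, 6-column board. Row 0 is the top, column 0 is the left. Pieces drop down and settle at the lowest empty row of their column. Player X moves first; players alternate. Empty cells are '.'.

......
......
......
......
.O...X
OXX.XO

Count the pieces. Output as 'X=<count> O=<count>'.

X=4 O=3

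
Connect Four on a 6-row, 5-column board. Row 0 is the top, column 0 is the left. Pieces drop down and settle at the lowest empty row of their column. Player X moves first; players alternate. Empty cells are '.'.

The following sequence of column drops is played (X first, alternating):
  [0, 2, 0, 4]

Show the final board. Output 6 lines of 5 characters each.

Move 1: X drops in col 0, lands at row 5
Move 2: O drops in col 2, lands at row 5
Move 3: X drops in col 0, lands at row 4
Move 4: O drops in col 4, lands at row 5

Answer: .....
.....
.....
.....
X....
X.O.O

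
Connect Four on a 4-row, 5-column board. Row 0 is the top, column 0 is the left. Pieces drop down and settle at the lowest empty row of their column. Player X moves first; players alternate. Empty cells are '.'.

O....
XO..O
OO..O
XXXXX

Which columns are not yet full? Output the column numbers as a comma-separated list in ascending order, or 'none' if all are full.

col 0: top cell = 'O' → FULL
col 1: top cell = '.' → open
col 2: top cell = '.' → open
col 3: top cell = '.' → open
col 4: top cell = '.' → open

Answer: 1,2,3,4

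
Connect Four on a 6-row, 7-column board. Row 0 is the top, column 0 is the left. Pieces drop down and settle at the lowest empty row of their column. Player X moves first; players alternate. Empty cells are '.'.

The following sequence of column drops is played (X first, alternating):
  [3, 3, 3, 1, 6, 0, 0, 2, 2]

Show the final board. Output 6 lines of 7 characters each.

Answer: .......
.......
.......
...X...
X.XO...
OOOX..X

Derivation:
Move 1: X drops in col 3, lands at row 5
Move 2: O drops in col 3, lands at row 4
Move 3: X drops in col 3, lands at row 3
Move 4: O drops in col 1, lands at row 5
Move 5: X drops in col 6, lands at row 5
Move 6: O drops in col 0, lands at row 5
Move 7: X drops in col 0, lands at row 4
Move 8: O drops in col 2, lands at row 5
Move 9: X drops in col 2, lands at row 4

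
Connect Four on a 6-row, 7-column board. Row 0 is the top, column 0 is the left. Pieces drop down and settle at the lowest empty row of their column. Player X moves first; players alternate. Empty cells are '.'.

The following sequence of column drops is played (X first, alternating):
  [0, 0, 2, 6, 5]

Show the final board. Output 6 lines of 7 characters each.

Move 1: X drops in col 0, lands at row 5
Move 2: O drops in col 0, lands at row 4
Move 3: X drops in col 2, lands at row 5
Move 4: O drops in col 6, lands at row 5
Move 5: X drops in col 5, lands at row 5

Answer: .......
.......
.......
.......
O......
X.X..XO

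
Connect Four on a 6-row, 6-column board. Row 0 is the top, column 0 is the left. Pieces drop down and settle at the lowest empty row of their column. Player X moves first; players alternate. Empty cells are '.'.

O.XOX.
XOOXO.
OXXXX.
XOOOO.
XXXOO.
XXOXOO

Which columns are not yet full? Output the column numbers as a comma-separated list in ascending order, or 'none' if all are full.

col 0: top cell = 'O' → FULL
col 1: top cell = '.' → open
col 2: top cell = 'X' → FULL
col 3: top cell = 'O' → FULL
col 4: top cell = 'X' → FULL
col 5: top cell = '.' → open

Answer: 1,5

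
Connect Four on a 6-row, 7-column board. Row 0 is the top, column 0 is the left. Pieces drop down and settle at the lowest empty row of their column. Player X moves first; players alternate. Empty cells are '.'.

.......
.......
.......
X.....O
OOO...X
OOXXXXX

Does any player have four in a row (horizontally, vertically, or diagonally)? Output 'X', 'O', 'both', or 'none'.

X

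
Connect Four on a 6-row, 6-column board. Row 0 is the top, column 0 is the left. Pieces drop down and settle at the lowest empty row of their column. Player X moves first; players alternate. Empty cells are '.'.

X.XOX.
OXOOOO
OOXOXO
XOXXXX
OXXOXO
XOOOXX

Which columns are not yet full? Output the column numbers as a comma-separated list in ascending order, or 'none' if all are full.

Answer: 1,5

Derivation:
col 0: top cell = 'X' → FULL
col 1: top cell = '.' → open
col 2: top cell = 'X' → FULL
col 3: top cell = 'O' → FULL
col 4: top cell = 'X' → FULL
col 5: top cell = '.' → open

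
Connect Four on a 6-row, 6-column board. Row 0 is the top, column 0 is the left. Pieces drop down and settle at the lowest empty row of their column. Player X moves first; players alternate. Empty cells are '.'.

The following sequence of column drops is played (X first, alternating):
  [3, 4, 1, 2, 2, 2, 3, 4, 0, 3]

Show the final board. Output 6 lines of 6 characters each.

Move 1: X drops in col 3, lands at row 5
Move 2: O drops in col 4, lands at row 5
Move 3: X drops in col 1, lands at row 5
Move 4: O drops in col 2, lands at row 5
Move 5: X drops in col 2, lands at row 4
Move 6: O drops in col 2, lands at row 3
Move 7: X drops in col 3, lands at row 4
Move 8: O drops in col 4, lands at row 4
Move 9: X drops in col 0, lands at row 5
Move 10: O drops in col 3, lands at row 3

Answer: ......
......
......
..OO..
..XXO.
XXOXO.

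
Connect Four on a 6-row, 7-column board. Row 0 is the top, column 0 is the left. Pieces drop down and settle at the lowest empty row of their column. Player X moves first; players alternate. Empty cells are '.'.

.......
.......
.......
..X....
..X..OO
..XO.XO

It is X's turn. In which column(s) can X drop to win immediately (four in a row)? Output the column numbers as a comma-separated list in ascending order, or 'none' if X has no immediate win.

Answer: 2

Derivation:
col 0: drop X → no win
col 1: drop X → no win
col 2: drop X → WIN!
col 3: drop X → no win
col 4: drop X → no win
col 5: drop X → no win
col 6: drop X → no win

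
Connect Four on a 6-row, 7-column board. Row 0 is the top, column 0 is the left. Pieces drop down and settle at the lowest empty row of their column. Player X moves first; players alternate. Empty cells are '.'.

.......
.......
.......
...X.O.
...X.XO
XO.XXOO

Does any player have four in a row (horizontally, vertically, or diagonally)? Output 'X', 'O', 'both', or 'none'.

none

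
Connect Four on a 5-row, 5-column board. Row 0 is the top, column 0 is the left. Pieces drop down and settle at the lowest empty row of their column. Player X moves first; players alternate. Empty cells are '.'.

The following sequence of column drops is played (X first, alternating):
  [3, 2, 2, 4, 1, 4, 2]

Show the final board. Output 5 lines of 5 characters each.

Answer: .....
.....
..X..
..X.O
.XOXO

Derivation:
Move 1: X drops in col 3, lands at row 4
Move 2: O drops in col 2, lands at row 4
Move 3: X drops in col 2, lands at row 3
Move 4: O drops in col 4, lands at row 4
Move 5: X drops in col 1, lands at row 4
Move 6: O drops in col 4, lands at row 3
Move 7: X drops in col 2, lands at row 2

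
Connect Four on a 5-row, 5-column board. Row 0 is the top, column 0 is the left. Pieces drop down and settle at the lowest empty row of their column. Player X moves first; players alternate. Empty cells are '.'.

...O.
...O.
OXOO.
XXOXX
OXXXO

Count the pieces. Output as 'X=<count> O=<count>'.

X=8 O=8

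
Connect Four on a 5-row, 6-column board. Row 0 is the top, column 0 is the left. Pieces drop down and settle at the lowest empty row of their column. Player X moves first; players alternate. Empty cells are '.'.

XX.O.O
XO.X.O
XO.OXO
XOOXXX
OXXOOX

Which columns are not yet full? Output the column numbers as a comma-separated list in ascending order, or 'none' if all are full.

Answer: 2,4

Derivation:
col 0: top cell = 'X' → FULL
col 1: top cell = 'X' → FULL
col 2: top cell = '.' → open
col 3: top cell = 'O' → FULL
col 4: top cell = '.' → open
col 5: top cell = 'O' → FULL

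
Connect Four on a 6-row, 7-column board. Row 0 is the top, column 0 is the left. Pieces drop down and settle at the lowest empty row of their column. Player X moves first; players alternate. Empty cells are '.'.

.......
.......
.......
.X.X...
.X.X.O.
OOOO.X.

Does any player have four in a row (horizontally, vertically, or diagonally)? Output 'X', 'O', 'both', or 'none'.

O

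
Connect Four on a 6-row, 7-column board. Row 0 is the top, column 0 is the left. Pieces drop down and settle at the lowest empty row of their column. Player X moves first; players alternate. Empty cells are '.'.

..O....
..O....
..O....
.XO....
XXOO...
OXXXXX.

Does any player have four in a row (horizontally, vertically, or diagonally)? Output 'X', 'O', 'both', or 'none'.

both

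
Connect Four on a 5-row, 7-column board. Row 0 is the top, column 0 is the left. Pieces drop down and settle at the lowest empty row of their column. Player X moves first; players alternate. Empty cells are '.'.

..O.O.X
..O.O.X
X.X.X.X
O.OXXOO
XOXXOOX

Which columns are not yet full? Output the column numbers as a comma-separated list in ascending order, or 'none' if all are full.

col 0: top cell = '.' → open
col 1: top cell = '.' → open
col 2: top cell = 'O' → FULL
col 3: top cell = '.' → open
col 4: top cell = 'O' → FULL
col 5: top cell = '.' → open
col 6: top cell = 'X' → FULL

Answer: 0,1,3,5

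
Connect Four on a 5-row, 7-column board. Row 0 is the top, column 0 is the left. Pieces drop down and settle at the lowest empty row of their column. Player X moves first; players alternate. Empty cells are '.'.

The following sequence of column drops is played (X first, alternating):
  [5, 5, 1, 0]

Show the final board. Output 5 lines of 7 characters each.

Answer: .......
.......
.......
.....O.
OX...X.

Derivation:
Move 1: X drops in col 5, lands at row 4
Move 2: O drops in col 5, lands at row 3
Move 3: X drops in col 1, lands at row 4
Move 4: O drops in col 0, lands at row 4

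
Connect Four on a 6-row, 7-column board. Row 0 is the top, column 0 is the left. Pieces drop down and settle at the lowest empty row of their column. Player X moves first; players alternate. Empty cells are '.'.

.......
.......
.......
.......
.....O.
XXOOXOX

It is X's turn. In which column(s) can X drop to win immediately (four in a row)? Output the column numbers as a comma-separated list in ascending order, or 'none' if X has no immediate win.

Answer: none

Derivation:
col 0: drop X → no win
col 1: drop X → no win
col 2: drop X → no win
col 3: drop X → no win
col 4: drop X → no win
col 5: drop X → no win
col 6: drop X → no win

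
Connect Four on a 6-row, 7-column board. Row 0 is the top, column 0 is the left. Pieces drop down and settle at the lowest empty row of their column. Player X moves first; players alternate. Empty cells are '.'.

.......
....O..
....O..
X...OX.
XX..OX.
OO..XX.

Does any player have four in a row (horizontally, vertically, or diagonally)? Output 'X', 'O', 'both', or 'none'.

O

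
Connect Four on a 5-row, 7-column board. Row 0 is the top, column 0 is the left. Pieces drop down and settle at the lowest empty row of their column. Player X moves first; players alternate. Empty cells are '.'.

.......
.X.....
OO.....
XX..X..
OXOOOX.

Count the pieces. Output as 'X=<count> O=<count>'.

X=6 O=6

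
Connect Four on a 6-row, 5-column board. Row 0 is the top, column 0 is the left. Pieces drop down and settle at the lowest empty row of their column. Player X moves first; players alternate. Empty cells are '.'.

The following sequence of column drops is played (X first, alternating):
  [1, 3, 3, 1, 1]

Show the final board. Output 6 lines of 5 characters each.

Answer: .....
.....
.....
.X...
.O.X.
.X.O.

Derivation:
Move 1: X drops in col 1, lands at row 5
Move 2: O drops in col 3, lands at row 5
Move 3: X drops in col 3, lands at row 4
Move 4: O drops in col 1, lands at row 4
Move 5: X drops in col 1, lands at row 3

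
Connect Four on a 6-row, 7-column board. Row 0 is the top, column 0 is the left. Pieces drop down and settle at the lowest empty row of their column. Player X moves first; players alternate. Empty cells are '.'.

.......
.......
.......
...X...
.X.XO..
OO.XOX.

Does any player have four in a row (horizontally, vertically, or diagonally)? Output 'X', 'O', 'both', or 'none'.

none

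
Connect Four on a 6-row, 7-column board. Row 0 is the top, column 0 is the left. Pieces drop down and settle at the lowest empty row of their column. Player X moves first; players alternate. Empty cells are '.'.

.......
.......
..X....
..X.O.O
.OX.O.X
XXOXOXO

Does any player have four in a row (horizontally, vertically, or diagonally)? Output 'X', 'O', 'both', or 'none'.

none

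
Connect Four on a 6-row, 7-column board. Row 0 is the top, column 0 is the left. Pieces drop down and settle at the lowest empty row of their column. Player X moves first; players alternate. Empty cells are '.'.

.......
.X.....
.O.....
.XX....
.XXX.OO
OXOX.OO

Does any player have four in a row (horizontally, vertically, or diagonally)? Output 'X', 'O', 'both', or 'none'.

none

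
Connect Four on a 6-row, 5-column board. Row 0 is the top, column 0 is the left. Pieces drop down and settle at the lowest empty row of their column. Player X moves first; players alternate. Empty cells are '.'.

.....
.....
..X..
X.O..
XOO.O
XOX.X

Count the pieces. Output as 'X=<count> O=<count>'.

X=6 O=5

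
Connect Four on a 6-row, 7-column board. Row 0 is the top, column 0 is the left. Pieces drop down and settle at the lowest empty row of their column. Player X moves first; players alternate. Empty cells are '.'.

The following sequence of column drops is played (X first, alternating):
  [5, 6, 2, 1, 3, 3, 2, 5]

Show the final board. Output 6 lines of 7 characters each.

Move 1: X drops in col 5, lands at row 5
Move 2: O drops in col 6, lands at row 5
Move 3: X drops in col 2, lands at row 5
Move 4: O drops in col 1, lands at row 5
Move 5: X drops in col 3, lands at row 5
Move 6: O drops in col 3, lands at row 4
Move 7: X drops in col 2, lands at row 4
Move 8: O drops in col 5, lands at row 4

Answer: .......
.......
.......
.......
..XO.O.
.OXX.XO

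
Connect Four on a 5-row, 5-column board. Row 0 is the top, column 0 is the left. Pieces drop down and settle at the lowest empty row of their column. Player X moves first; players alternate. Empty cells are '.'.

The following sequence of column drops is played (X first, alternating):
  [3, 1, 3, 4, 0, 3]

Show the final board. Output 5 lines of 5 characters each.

Move 1: X drops in col 3, lands at row 4
Move 2: O drops in col 1, lands at row 4
Move 3: X drops in col 3, lands at row 3
Move 4: O drops in col 4, lands at row 4
Move 5: X drops in col 0, lands at row 4
Move 6: O drops in col 3, lands at row 2

Answer: .....
.....
...O.
...X.
XO.XO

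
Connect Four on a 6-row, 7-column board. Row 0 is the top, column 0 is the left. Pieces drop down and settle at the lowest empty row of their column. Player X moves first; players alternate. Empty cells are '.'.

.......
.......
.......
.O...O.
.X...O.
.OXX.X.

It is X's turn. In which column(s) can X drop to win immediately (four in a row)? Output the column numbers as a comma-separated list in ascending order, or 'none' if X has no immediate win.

col 0: drop X → no win
col 1: drop X → no win
col 2: drop X → no win
col 3: drop X → no win
col 4: drop X → WIN!
col 5: drop X → no win
col 6: drop X → no win

Answer: 4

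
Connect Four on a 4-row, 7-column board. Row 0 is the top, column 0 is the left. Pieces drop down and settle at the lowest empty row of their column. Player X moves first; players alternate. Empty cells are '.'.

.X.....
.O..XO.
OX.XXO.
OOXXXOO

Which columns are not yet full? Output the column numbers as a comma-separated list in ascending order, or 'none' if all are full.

Answer: 0,2,3,4,5,6

Derivation:
col 0: top cell = '.' → open
col 1: top cell = 'X' → FULL
col 2: top cell = '.' → open
col 3: top cell = '.' → open
col 4: top cell = '.' → open
col 5: top cell = '.' → open
col 6: top cell = '.' → open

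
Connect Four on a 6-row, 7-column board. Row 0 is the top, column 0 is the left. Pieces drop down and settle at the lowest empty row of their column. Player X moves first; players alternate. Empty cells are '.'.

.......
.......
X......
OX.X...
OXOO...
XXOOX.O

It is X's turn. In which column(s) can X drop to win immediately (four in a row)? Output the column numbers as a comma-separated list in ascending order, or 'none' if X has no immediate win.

col 0: drop X → no win
col 1: drop X → WIN!
col 2: drop X → no win
col 3: drop X → no win
col 4: drop X → no win
col 5: drop X → no win
col 6: drop X → no win

Answer: 1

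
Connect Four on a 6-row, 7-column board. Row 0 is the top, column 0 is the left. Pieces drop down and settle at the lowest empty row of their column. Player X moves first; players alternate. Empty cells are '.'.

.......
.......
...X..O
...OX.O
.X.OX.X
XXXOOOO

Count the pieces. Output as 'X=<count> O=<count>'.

X=8 O=8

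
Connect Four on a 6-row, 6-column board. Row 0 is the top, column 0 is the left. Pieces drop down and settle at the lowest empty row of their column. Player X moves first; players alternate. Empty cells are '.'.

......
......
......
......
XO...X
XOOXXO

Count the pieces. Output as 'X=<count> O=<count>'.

X=5 O=4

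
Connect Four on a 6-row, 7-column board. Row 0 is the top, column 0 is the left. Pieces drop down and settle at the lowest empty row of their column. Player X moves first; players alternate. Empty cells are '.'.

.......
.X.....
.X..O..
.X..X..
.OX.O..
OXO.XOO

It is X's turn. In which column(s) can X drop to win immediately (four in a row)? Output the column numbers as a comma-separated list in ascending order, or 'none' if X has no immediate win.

Answer: 1

Derivation:
col 0: drop X → no win
col 1: drop X → WIN!
col 2: drop X → no win
col 3: drop X → no win
col 4: drop X → no win
col 5: drop X → no win
col 6: drop X → no win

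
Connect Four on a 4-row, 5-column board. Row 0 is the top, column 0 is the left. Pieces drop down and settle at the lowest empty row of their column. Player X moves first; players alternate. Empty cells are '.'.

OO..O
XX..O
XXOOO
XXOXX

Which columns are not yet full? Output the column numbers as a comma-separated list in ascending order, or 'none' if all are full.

col 0: top cell = 'O' → FULL
col 1: top cell = 'O' → FULL
col 2: top cell = '.' → open
col 3: top cell = '.' → open
col 4: top cell = 'O' → FULL

Answer: 2,3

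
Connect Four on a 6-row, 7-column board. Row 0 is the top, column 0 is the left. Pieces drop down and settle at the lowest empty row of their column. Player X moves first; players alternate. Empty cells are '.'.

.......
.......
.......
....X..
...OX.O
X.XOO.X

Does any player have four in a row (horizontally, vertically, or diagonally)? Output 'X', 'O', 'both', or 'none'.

none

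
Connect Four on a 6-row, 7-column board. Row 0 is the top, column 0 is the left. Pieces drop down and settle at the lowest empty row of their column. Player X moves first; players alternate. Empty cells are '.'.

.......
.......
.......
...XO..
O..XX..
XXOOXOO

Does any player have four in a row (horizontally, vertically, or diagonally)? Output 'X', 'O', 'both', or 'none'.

none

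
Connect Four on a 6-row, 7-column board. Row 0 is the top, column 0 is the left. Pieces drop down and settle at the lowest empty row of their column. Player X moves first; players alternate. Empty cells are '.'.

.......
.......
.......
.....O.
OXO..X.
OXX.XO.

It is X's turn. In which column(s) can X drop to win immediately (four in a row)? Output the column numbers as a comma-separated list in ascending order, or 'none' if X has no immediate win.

col 0: drop X → no win
col 1: drop X → no win
col 2: drop X → no win
col 3: drop X → WIN!
col 4: drop X → no win
col 5: drop X → no win
col 6: drop X → no win

Answer: 3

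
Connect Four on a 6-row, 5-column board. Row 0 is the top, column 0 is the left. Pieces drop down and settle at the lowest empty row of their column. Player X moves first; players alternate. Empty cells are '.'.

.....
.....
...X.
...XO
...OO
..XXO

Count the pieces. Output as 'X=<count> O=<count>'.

X=4 O=4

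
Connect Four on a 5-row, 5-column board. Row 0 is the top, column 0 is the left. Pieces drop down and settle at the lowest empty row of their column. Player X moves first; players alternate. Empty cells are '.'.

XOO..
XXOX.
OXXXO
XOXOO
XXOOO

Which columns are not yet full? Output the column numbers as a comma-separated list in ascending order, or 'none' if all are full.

col 0: top cell = 'X' → FULL
col 1: top cell = 'O' → FULL
col 2: top cell = 'O' → FULL
col 3: top cell = '.' → open
col 4: top cell = '.' → open

Answer: 3,4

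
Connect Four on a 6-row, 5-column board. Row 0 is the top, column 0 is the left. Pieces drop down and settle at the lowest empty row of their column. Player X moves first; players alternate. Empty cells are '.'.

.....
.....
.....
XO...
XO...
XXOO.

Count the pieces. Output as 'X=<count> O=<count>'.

X=4 O=4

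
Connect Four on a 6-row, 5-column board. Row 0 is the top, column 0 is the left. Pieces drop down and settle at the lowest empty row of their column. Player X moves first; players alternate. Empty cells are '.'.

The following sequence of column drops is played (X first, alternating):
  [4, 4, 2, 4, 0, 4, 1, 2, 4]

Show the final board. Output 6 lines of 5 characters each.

Move 1: X drops in col 4, lands at row 5
Move 2: O drops in col 4, lands at row 4
Move 3: X drops in col 2, lands at row 5
Move 4: O drops in col 4, lands at row 3
Move 5: X drops in col 0, lands at row 5
Move 6: O drops in col 4, lands at row 2
Move 7: X drops in col 1, lands at row 5
Move 8: O drops in col 2, lands at row 4
Move 9: X drops in col 4, lands at row 1

Answer: .....
....X
....O
....O
..O.O
XXX.X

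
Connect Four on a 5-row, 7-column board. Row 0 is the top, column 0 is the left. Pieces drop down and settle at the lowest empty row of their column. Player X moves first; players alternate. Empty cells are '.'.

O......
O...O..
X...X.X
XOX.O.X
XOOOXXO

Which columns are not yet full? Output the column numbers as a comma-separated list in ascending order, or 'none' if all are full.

Answer: 1,2,3,4,5,6

Derivation:
col 0: top cell = 'O' → FULL
col 1: top cell = '.' → open
col 2: top cell = '.' → open
col 3: top cell = '.' → open
col 4: top cell = '.' → open
col 5: top cell = '.' → open
col 6: top cell = '.' → open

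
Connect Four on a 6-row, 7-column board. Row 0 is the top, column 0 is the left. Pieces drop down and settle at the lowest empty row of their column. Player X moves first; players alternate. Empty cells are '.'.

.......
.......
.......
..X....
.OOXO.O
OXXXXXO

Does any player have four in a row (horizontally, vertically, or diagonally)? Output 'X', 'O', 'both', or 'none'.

X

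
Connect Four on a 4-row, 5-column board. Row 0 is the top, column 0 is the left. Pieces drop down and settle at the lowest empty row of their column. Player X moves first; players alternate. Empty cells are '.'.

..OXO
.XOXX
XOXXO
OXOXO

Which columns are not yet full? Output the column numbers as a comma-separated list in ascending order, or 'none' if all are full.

Answer: 0,1

Derivation:
col 0: top cell = '.' → open
col 1: top cell = '.' → open
col 2: top cell = 'O' → FULL
col 3: top cell = 'X' → FULL
col 4: top cell = 'O' → FULL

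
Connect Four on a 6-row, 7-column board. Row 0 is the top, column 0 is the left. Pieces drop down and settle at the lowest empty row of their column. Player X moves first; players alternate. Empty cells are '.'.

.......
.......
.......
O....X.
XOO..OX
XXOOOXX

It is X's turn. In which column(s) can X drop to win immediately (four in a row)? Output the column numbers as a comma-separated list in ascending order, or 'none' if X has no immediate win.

col 0: drop X → no win
col 1: drop X → no win
col 2: drop X → no win
col 3: drop X → no win
col 4: drop X → no win
col 5: drop X → no win
col 6: drop X → no win

Answer: none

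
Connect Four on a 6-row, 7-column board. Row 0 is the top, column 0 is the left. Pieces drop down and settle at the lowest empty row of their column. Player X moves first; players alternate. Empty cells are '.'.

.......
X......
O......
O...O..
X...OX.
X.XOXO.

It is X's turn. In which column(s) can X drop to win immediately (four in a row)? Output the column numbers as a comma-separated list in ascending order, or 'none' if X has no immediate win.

Answer: none

Derivation:
col 0: drop X → no win
col 1: drop X → no win
col 2: drop X → no win
col 3: drop X → no win
col 4: drop X → no win
col 5: drop X → no win
col 6: drop X → no win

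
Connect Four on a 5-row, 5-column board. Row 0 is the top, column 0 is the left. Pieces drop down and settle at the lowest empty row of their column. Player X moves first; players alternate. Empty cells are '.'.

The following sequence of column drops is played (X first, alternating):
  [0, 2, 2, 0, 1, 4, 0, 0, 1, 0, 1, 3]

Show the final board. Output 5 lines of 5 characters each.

Answer: O....
O....
XX...
OXX..
XXOOO

Derivation:
Move 1: X drops in col 0, lands at row 4
Move 2: O drops in col 2, lands at row 4
Move 3: X drops in col 2, lands at row 3
Move 4: O drops in col 0, lands at row 3
Move 5: X drops in col 1, lands at row 4
Move 6: O drops in col 4, lands at row 4
Move 7: X drops in col 0, lands at row 2
Move 8: O drops in col 0, lands at row 1
Move 9: X drops in col 1, lands at row 3
Move 10: O drops in col 0, lands at row 0
Move 11: X drops in col 1, lands at row 2
Move 12: O drops in col 3, lands at row 4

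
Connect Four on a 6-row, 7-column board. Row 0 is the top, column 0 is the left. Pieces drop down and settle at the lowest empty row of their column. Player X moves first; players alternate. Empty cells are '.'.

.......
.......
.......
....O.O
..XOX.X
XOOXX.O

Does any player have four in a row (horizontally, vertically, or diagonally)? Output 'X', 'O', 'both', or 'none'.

none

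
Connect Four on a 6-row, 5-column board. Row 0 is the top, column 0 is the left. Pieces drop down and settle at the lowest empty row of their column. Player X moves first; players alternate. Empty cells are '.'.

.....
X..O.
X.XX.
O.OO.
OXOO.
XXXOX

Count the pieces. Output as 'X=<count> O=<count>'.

X=9 O=8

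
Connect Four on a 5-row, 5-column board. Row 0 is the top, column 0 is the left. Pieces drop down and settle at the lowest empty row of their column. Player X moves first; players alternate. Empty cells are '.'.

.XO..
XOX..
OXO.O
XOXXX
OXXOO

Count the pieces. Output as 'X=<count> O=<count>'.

X=10 O=9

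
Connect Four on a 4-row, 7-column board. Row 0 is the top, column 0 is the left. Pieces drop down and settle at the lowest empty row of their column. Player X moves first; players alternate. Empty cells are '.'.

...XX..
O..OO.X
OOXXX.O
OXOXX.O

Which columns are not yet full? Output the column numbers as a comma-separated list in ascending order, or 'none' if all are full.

col 0: top cell = '.' → open
col 1: top cell = '.' → open
col 2: top cell = '.' → open
col 3: top cell = 'X' → FULL
col 4: top cell = 'X' → FULL
col 5: top cell = '.' → open
col 6: top cell = '.' → open

Answer: 0,1,2,5,6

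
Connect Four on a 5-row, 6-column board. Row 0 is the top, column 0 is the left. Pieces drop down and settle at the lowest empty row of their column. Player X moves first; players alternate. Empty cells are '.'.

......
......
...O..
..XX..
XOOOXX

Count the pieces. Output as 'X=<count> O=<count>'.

X=5 O=4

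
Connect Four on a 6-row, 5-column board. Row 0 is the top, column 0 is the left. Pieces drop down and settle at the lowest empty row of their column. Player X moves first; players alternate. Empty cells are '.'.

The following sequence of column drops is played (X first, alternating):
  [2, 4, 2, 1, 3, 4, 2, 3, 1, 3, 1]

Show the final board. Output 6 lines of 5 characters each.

Answer: .....
.....
.....
.XXO.
.XXOO
.OXXO

Derivation:
Move 1: X drops in col 2, lands at row 5
Move 2: O drops in col 4, lands at row 5
Move 3: X drops in col 2, lands at row 4
Move 4: O drops in col 1, lands at row 5
Move 5: X drops in col 3, lands at row 5
Move 6: O drops in col 4, lands at row 4
Move 7: X drops in col 2, lands at row 3
Move 8: O drops in col 3, lands at row 4
Move 9: X drops in col 1, lands at row 4
Move 10: O drops in col 3, lands at row 3
Move 11: X drops in col 1, lands at row 3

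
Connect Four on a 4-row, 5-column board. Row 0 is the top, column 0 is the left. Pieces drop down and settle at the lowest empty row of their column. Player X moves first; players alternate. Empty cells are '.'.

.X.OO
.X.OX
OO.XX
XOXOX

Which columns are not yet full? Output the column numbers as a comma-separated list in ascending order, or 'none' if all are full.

col 0: top cell = '.' → open
col 1: top cell = 'X' → FULL
col 2: top cell = '.' → open
col 3: top cell = 'O' → FULL
col 4: top cell = 'O' → FULL

Answer: 0,2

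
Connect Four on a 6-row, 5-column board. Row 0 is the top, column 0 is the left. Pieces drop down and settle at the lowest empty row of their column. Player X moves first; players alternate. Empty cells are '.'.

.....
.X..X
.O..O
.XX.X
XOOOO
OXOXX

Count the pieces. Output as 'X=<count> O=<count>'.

X=9 O=8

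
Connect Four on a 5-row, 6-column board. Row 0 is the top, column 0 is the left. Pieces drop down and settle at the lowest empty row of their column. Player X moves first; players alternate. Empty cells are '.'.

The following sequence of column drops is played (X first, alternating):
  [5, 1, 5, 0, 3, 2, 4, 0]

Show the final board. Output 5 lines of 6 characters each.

Move 1: X drops in col 5, lands at row 4
Move 2: O drops in col 1, lands at row 4
Move 3: X drops in col 5, lands at row 3
Move 4: O drops in col 0, lands at row 4
Move 5: X drops in col 3, lands at row 4
Move 6: O drops in col 2, lands at row 4
Move 7: X drops in col 4, lands at row 4
Move 8: O drops in col 0, lands at row 3

Answer: ......
......
......
O....X
OOOXXX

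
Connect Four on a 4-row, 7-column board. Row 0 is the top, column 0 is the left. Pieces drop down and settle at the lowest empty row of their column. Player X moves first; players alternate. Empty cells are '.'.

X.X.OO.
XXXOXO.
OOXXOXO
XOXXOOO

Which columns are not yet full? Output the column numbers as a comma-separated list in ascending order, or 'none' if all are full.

Answer: 1,3,6

Derivation:
col 0: top cell = 'X' → FULL
col 1: top cell = '.' → open
col 2: top cell = 'X' → FULL
col 3: top cell = '.' → open
col 4: top cell = 'O' → FULL
col 5: top cell = 'O' → FULL
col 6: top cell = '.' → open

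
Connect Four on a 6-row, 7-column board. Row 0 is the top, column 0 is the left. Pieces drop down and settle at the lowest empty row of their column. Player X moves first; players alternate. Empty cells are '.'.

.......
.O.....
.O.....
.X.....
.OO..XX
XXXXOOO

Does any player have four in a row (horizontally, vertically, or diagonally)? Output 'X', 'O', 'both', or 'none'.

X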